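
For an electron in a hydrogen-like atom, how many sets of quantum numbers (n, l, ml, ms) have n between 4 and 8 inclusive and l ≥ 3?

290

Treat each shell separately and count matching orbitals:
n=4 → 7; n=5 → 16; n=6 → 27; n=7 → 40; n=8 → 55.
Orbitals: 7 + 16 + 27 + 40 + 55 = 145. Including both spin states (ms = ±1/2) gives 2 × 145 = 290 states.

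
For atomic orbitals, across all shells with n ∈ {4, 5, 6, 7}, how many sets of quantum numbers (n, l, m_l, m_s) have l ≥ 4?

124

Go shell by shell, enumerating (l, m_l) with l ≥ 4:
n=5 → 9; n=6 → 20; n=7 → 33.
Orbitals: 9 + 20 + 33 = 62. Including both spin states (m_s = ±1/2) gives 2 × 62 = 124 states.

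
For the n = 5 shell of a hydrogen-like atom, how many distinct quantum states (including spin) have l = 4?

For n = 5, l ranges over 0 … 4.
Orbitals with l = 4, by l: l=4 → 9.
Orbitals: 9. Each orbital carries two spin states, so 9 × 2 = 18 states.

18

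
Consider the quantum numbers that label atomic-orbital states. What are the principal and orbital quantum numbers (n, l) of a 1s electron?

n = 1, l = 0

The leading integer gives n = 1; the letter 's' means l = 0.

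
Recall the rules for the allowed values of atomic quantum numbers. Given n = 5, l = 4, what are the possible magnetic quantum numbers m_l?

m_l takes every integer from −l to +l. With l = 4 that gives the 9 values -4, -3, -2, -1, 0, 1, 2, 3, 4.

-4, -3, -2, -1, 0, 1, 2, 3, 4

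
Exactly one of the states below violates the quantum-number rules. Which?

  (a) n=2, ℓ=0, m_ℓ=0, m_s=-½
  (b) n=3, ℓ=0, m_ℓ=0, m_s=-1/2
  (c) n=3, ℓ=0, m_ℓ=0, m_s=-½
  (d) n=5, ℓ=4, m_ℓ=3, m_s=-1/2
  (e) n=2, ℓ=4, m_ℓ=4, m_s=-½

(e)

(e) has ℓ = 4 ≥ n = 2, violating 0 ≤ ℓ ≤ n−1.
The remaining sets (a), (b), (c), (d) satisfy all four rules.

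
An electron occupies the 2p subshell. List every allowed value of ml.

The 2p subshell has l = 1, and ml takes every integer from −l to +l. With l = 1 that gives the 3 values -1, 0, 1.

-1, 0, 1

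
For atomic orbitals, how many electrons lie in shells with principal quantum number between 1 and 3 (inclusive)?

28

Shell n has n² orbitals: 1²=1 + 2²=4 + 3²=9 = 14 orbitals.
Two spin states per orbital: 2 × 14 = 28 electrons.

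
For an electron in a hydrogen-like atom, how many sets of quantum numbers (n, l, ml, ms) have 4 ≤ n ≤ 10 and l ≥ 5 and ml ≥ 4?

Treat each shell separately and count matching orbitals:
n=6 → 2; n=7 → 5; n=8 → 9; n=9 → 14; n=10 → 20.
Orbitals: 2 + 5 + 9 + 14 + 20 = 50. Including both spin states (ms = ±1/2) gives 2 × 50 = 100 states.

100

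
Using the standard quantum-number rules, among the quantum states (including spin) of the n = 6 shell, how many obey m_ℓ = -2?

With n = 6 the allowed ℓ are 0, 1, …, 5.
Orbitals with m_ℓ = -2, by ℓ: ℓ=2 → 1; ℓ=3 → 1; ℓ=4 → 1; ℓ=5 → 1.
Orbitals: 1 + 1 + 1 + 1 = 4. Each orbital carries two spin states, so 4 × 2 = 8 states.

8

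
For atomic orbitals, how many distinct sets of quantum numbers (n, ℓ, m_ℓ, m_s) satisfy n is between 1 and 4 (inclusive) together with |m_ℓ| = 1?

24

Treat each shell separately and count matching orbitals:
n=2 → 2; n=3 → 4; n=4 → 6.
Orbitals: 2 + 4 + 6 = 12. Including both spin states (m_s = ±1/2) gives 2 × 12 = 24 states.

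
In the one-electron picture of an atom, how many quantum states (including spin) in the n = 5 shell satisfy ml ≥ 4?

For n = 5, l ranges over 0 … 4.
The (l, ml) pairs meeting ml ≥ 4 give: l=4 → 1.
Orbitals: 1. Each orbital carries two spin states, so 1 × 2 = 2 states.

2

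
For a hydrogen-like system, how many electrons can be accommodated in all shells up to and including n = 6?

Total orbitals = 1² + 2² + 3² + 4² + 5² + 6² = 91. Doubling for spin gives 182 electrons.

182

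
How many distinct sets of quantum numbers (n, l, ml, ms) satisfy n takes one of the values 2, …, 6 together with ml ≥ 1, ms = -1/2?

Go shell by shell, enumerating (l, ml) with ml ≥ 1:
n=2 → 1; n=3 → 3; n=4 → 6; n=5 → 10; n=6 → 15.
Orbitals: 1 + 3 + 6 + 10 + 15 = 35. With ms fixed to -1/2 there is one state per orbital, so 35 states.

35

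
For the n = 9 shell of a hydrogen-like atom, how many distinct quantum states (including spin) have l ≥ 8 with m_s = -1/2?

Orbitals with l ≥ 8, by l: l=8 → 17.
Orbitals: 17. With m_s fixed to a single value there is one state per orbital, giving 17 states.

17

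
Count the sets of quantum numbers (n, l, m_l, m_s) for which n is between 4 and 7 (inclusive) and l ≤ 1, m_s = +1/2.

16

Work shell by shell — for each n, count the (l, m_l) pairs that satisfy l ≤ 1:
n=4 → 4; n=5 → 4; n=6 → 4; n=7 → 4.
Orbitals: 4 + 4 + 4 + 4 = 16. With m_s fixed to +1/2 there is one state per orbital, so 16 states.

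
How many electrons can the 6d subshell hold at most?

A subshell with l = 2 has 2l+1 = 5 orbitals, each holding 2 electrons (spin ±1/2), so 5 × 2 = 10.

10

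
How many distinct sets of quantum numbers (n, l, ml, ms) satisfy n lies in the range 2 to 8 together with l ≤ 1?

Work shell by shell — for each n, count the (l, ml) pairs that satisfy l ≤ 1:
n=2 → 4; n=3 → 4; n=4 → 4; n=5 → 4; n=6 → 4; n=7 → 4; n=8 → 4.
Orbitals: 4 + 4 + 4 + 4 + 4 + 4 + 4 = 28. Including both spin states (ms = ±1/2) gives 2 × 28 = 56 states.

56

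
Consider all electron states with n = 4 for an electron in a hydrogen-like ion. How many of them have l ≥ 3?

14

For n = 4, l ranges over 0 … 3.
The (l, ml) pairs meeting l ≥ 3 give: l=3 → 7.
Orbitals: 7. Each orbital carries two spin states, so 7 × 2 = 14 states.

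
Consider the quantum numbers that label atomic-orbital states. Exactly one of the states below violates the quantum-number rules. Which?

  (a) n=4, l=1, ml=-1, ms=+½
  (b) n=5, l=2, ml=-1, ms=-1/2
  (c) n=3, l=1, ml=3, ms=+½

(c)

(c) has |ml| = 3 > l = 1, violating −l ≤ ml ≤ l.
The remaining sets (a), (b) satisfy all four rules.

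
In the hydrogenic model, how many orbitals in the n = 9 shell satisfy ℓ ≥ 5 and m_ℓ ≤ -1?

The n = 9 shell has ℓ = 0 through 8; check each.
Orbitals with ℓ ≥ 5 and m_ℓ ≤ -1, by ℓ: ℓ=5 → 5; ℓ=6 → 6; ℓ=7 → 7; ℓ=8 → 8.
Total orbitals: 5 + 6 + 7 + 8 = 26.

26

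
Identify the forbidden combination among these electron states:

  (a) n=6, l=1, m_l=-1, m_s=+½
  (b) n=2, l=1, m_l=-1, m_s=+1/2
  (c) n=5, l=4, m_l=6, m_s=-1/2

(c) has |m_l| = 6 > l = 4, violating −l ≤ m_l ≤ l.
The remaining sets (a), (b) satisfy all four rules.

(c)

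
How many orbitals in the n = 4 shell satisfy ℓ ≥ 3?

With n = 4 the allowed ℓ are 0, 1, …, 3.
Orbitals with ℓ ≥ 3, by ℓ: ℓ=3 → 7.
Total orbitals: 7.

7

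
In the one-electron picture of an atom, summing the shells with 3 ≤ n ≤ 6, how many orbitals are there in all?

Shell n has n² orbitals: 3²=9 + 4²=16 + 5²=25 + 6²=36 = 86 orbitals.

86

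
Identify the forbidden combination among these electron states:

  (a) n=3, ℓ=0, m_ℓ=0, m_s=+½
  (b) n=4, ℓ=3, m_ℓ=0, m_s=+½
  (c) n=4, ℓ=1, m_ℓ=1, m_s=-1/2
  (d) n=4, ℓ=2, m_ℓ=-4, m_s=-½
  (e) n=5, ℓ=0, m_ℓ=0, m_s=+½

(d)

(d) has |m_ℓ| = 4 > ℓ = 2, violating −ℓ ≤ m_ℓ ≤ ℓ.
The remaining sets (a), (b), (c), (e) satisfy all four rules.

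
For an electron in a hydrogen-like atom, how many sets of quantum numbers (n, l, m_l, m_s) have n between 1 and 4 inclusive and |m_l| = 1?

24

Work shell by shell — for each n, count the (l, m_l) pairs that satisfy |m_l| = 1:
n=2 → 2; n=3 → 4; n=4 → 6.
Orbitals: 2 + 4 + 6 = 12. Including both spin states (m_s = ±1/2) gives 2 × 12 = 24 states.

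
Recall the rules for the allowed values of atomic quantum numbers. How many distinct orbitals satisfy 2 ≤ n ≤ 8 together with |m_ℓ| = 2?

42

Work shell by shell — for each n, count the (ℓ, m_ℓ) pairs that satisfy |m_ℓ| = 2:
n=3 → 2; n=4 → 4; n=5 → 6; n=6 → 8; n=7 → 10; n=8 → 12.
Total orbitals: 2 + 4 + 6 + 8 + 10 + 12 = 42.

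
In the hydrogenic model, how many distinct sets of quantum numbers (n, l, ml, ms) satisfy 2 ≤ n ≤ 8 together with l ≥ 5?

Treat each shell separately and count matching orbitals:
n=6 → 11; n=7 → 24; n=8 → 39.
Orbitals: 11 + 24 + 39 = 74. Including both spin states (ms = ±1/2) gives 2 × 74 = 148 states.

148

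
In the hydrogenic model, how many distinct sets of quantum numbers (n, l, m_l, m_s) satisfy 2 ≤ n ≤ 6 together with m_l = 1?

Treat each shell separately and count matching orbitals:
n=2 → 1; n=3 → 2; n=4 → 3; n=5 → 4; n=6 → 5.
Orbitals: 1 + 2 + 3 + 4 + 5 = 15. Including both spin states (m_s = ±1/2) gives 2 × 15 = 30 states.

30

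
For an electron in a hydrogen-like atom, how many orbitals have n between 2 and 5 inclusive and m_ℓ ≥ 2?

10

For each n in the range, tally the orbitals obeying m_ℓ ≥ 2:
n=3 → 1; n=4 → 3; n=5 → 6.
Total orbitals: 1 + 3 + 6 = 10.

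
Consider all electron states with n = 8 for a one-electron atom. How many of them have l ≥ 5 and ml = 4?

6

The (l, ml) pairs meeting l ≥ 5 and ml = 4 give: l=5 → 1; l=6 → 1; l=7 → 1.
Orbitals: 1 + 1 + 1 = 3. Each orbital carries two spin states, so 3 × 2 = 6 states.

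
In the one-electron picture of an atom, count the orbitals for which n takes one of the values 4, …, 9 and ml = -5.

Treat each shell separately and count matching orbitals:
n=6 → 1; n=7 → 2; n=8 → 3; n=9 → 4.
Total orbitals: 1 + 2 + 3 + 4 = 10.

10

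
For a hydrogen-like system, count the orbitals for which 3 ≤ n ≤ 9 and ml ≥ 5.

20

For each n in the range, tally the orbitals obeying ml ≥ 5:
n=6 → 1; n=7 → 3; n=8 → 6; n=9 → 10.
Total orbitals: 1 + 3 + 6 + 10 = 20.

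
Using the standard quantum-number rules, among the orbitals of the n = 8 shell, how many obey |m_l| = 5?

6

Go through l = 0, …, 7 (the values permitted for n = 8).
The (l, m_l) pairs meeting |m_l| = 5 give: l=5 → 2; l=6 → 2; l=7 → 2.
Total orbitals: 2 + 2 + 2 = 6.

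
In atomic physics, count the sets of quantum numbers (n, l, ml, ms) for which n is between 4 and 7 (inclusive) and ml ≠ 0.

For each n in the range, tally the orbitals obeying ml ≠ 0:
n=4 → 12; n=5 → 20; n=6 → 30; n=7 → 42.
Orbitals: 12 + 20 + 30 + 42 = 104. Including both spin states (ms = ±1/2) gives 2 × 104 = 208 states.

208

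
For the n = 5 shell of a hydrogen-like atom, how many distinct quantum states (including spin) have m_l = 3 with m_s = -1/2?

The (l, m_l) pairs meeting m_l = 3 give: l=3 → 1; l=4 → 1.
Orbitals: 1 + 1 = 2. With m_s fixed to a single value there is one state per orbital, giving 2 states.

2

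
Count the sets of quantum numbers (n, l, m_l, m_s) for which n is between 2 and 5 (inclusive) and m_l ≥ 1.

40

Count contributing orbitals for each principal shell:
n=2 → 1; n=3 → 3; n=4 → 6; n=5 → 10.
Orbitals: 1 + 3 + 6 + 10 = 20. Including both spin states (m_s = ±1/2) gives 2 × 20 = 40 states.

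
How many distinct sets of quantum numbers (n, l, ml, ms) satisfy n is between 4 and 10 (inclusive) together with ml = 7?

Go shell by shell, enumerating (l, ml) with ml = 7:
n=8 → 1; n=9 → 2; n=10 → 3.
Orbitals: 1 + 2 + 3 = 6. Including both spin states (ms = ±1/2) gives 2 × 6 = 12 states.

12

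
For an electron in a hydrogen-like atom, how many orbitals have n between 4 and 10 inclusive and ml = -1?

42

Per-shell orbital counts meeting the constraint:
n=4 → 3; n=5 → 4; n=6 → 5; n=7 → 6; n=8 → 7; n=9 → 8; n=10 → 9.
Total orbitals: 3 + 4 + 5 + 6 + 7 + 8 + 9 = 42.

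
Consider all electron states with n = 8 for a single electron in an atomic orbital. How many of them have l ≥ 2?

120

For n = 8, l ranges over 0 … 7.
Orbitals with l ≥ 2, by l: l=2 → 5; l=3 → 7; l=4 → 9; l=5 → 11; l=6 → 13; l=7 → 15.
Orbitals: 5 + 7 + 9 + 11 + 13 + 15 = 60. Each orbital carries two spin states, so 60 × 2 = 120 states.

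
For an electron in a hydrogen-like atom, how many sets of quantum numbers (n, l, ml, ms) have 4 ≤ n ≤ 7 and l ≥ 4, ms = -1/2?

Count contributing orbitals for each principal shell:
n=5 → 9; n=6 → 20; n=7 → 33.
Orbitals: 9 + 20 + 33 = 62. With ms fixed to -1/2 there is one state per orbital, so 62 states.

62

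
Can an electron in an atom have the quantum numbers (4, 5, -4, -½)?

Invalid

The orbital quantum number must satisfy 0 ≤ ℓ ≤ n−1. With n = 4 the allowed ℓ values are 0, 1, 2, 3, so ℓ = 5 is out of range.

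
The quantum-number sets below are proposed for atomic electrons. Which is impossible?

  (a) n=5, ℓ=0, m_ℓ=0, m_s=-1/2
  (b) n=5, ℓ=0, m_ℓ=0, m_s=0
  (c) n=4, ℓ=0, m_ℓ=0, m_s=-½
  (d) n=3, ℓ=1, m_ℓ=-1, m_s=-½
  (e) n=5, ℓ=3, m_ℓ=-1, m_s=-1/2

(b) has m_s = 0, but an electron's spin must be ±1/2.
The remaining sets (a), (c), (d), (e) satisfy all four rules.

(b)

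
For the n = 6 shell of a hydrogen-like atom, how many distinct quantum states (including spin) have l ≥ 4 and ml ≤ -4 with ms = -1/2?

Go through l = 0, …, 5 (the values permitted for n = 6).
The (l, ml) pairs meeting l ≥ 4 and ml ≤ -4 give: l=4 → 1; l=5 → 2.
Orbitals: 1 + 2 = 3. With ms fixed to a single value there is one state per orbital, giving 3 states.

3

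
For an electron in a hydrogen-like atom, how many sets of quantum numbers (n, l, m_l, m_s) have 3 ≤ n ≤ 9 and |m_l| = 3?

84

For each n in the range, tally the orbitals obeying |m_l| = 3:
n=4 → 2; n=5 → 4; n=6 → 6; n=7 → 8; n=8 → 10; n=9 → 12.
Orbitals: 2 + 4 + 6 + 8 + 10 + 12 = 42. Including both spin states (m_s = ±1/2) gives 2 × 42 = 84 states.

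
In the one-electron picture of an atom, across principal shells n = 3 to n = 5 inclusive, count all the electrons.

100

Shell n has n² orbitals: 3²=9 + 4²=16 + 5²=25 = 50 orbitals.
Two spin states per orbital: 2 × 50 = 100 electrons.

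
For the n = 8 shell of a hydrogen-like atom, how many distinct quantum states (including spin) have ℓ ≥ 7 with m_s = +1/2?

The n = 8 shell has ℓ = 0 through 7; check each.
Orbitals with ℓ ≥ 7, by ℓ: ℓ=7 → 15.
Orbitals: 15. With m_s fixed to a single value there is one state per orbital, giving 15 states.

15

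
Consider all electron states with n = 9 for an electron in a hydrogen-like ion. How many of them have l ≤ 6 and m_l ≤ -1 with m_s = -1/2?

21

With n = 9 the allowed l are 0, 1, …, 8.
Per l-value: l=1 → 1; l=2 → 2; l=3 → 3; l=4 → 4; l=5 → 5; l=6 → 6.
Orbitals: 1 + 2 + 3 + 4 + 5 + 6 = 21. With m_s fixed to a single value there is one state per orbital, giving 21 states.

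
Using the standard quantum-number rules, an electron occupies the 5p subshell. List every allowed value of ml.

The 5p subshell has l = 1, and ml takes every integer from −l to +l. With l = 1 that gives the 3 values -1, 0, 1.

-1, 0, 1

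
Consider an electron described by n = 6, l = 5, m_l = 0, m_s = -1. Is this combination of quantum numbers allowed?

No

The spin quantum number for an electron can only be m_s = +1/2 or −1/2; m_s = -1 is not one of those.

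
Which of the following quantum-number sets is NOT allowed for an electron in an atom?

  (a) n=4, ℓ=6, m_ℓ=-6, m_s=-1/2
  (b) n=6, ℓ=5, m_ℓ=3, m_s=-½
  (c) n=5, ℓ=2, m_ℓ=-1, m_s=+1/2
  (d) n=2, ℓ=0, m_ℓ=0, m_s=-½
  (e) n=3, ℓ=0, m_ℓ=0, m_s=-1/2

(a) has ℓ = 6 ≥ n = 4, violating 0 ≤ ℓ ≤ n−1.
The remaining sets (b), (c), (d), (e) satisfy all four rules.

(a)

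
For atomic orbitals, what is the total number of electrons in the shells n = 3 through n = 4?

50

Shell n has n² orbitals: 3²=9 + 4²=16 = 25 orbitals.
Two spin states per orbital: 2 × 25 = 50 electrons.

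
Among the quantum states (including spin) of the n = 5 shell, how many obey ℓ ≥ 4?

18

Go through ℓ = 0, …, 4 (the values permitted for n = 5).
Per ℓ-value: ℓ=4 → 9.
Orbitals: 9. Each orbital carries two spin states, so 9 × 2 = 18 states.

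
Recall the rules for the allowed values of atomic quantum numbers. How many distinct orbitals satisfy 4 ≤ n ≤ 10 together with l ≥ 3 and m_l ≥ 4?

Work shell by shell — for each n, count the (l, m_l) pairs that satisfy l ≥ 3 and m_l ≥ 4:
n=5 → 1; n=6 → 3; n=7 → 6; n=8 → 10; n=9 → 15; n=10 → 21.
Total orbitals: 1 + 3 + 6 + 10 + 15 + 21 = 56.

56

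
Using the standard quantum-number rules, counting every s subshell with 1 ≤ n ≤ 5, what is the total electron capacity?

An s subshell (ℓ = 0) exists for every n ≥ 1, so shells n = 1, 2, 3, 4, 5 each contribute one — 5 subshells.
Since each s subshell holds 2(2·0+1) = 2 electrons, the total is 5 × 2 = 10.

10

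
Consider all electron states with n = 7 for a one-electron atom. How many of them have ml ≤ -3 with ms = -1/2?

The n = 7 shell has l = 0 through 6; check each.
Orbitals with ml ≤ -3, by l: l=3 → 1; l=4 → 2; l=5 → 3; l=6 → 4.
Orbitals: 1 + 2 + 3 + 4 = 10. With ms fixed to a single value there is one state per orbital, giving 10 states.

10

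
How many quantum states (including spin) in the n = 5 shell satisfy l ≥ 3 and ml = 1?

Orbitals with l ≥ 3 and ml = 1, by l: l=3 → 1; l=4 → 1.
Orbitals: 1 + 1 = 2. Each orbital carries two spin states, so 2 × 2 = 4 states.

4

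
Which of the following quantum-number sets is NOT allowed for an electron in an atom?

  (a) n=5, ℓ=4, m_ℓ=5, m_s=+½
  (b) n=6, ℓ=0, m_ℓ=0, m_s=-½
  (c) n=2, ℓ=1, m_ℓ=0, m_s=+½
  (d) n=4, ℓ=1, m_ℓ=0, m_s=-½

(a)

(a) has |m_ℓ| = 5 > ℓ = 4, violating −ℓ ≤ m_ℓ ≤ ℓ.
The remaining sets (b), (c), (d) satisfy all four rules.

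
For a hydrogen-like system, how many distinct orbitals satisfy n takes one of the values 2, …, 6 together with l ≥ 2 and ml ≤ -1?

30

Treat each shell separately and count matching orbitals:
n=3 → 2; n=4 → 5; n=5 → 9; n=6 → 14.
Total orbitals: 2 + 5 + 9 + 14 = 30.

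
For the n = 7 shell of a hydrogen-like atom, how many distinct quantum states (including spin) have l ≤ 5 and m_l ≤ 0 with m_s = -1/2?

21

For n = 7, l ranges over 0 … 6.
The (l, m_l) pairs meeting l ≤ 5 and m_l ≤ 0 give: l=0 → 1; l=1 → 2; l=2 → 3; l=3 → 4; l=4 → 5; l=5 → 6.
Orbitals: 1 + 2 + 3 + 4 + 5 + 6 = 21. With m_s fixed to a single value there is one state per orbital, giving 21 states.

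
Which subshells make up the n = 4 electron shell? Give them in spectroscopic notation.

For n = 4, ℓ runs from 0 to 3. In spectroscopic notation ℓ = 0,1,2,… ↔ s,p,d,f,g,h,i, so the subshells are 4s, 4p, 4d, 4f.

4s, 4p, 4d, 4f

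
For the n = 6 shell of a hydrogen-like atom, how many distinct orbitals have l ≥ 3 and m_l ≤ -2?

9

The n = 6 shell has l = 0 through 5; check each.
The (l, m_l) pairs meeting l ≥ 3 and m_l ≤ -2 give: l=3 → 2; l=4 → 3; l=5 → 4.
Total orbitals: 2 + 3 + 4 = 9.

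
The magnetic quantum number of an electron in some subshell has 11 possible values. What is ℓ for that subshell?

ℓ = 5

m_ℓ ranges over 2ℓ+1 integers, so 2ℓ+1 = 11 ⇒ ℓ = 5.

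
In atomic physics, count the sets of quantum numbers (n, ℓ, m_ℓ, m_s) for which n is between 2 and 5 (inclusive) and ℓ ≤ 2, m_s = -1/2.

Work shell by shell — for each n, count the (ℓ, m_ℓ) pairs that satisfy ℓ ≤ 2:
n=2 → 4; n=3 → 9; n=4 → 9; n=5 → 9.
Orbitals: 4 + 9 + 9 + 9 = 31. With m_s fixed to -1/2 there is one state per orbital, so 31 states.

31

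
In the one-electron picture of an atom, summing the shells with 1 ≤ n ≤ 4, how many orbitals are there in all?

30

Shell n has n² orbitals: 1²=1 + 2²=4 + 3²=9 + 4²=16 = 30 orbitals.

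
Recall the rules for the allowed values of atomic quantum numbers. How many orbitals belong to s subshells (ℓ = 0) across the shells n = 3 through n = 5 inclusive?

3

An s subshell (ℓ = 0) exists for every n ≥ 1, so shells n = 3, 4, 5 each contribute one — 3 subshells.
Since each s subshell has 2·0+1 = 1 orbital, the total is 3 × 1 = 3.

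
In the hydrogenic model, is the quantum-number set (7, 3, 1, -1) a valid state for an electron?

No

The spin quantum number for an electron can only be ms = +1/2 or −1/2; ms = -1 is not one of those.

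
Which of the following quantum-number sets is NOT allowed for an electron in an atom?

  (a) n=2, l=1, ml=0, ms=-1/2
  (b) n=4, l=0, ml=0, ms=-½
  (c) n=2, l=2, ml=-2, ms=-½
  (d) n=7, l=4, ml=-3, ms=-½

(c)

(c) has l = 2 ≥ n = 2, violating 0 ≤ l ≤ n−1.
The remaining sets (a), (b), (d) satisfy all four rules.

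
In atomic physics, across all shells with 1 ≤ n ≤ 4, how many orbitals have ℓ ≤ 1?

For each n in the range, tally the orbitals obeying ℓ ≤ 1:
n=1 → 1; n=2 → 4; n=3 → 4; n=4 → 4.
Total orbitals: 1 + 4 + 4 + 4 = 13.

13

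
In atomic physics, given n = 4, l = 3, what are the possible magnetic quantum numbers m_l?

m_l takes every integer from −l to +l. With l = 3 that gives the 7 values -3, -2, -1, 0, 1, 2, 3.

-3, -2, -1, 0, 1, 2, 3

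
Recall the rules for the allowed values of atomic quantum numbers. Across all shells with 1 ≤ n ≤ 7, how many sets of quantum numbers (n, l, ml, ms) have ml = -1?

42

Count contributing orbitals for each principal shell:
n=2 → 1; n=3 → 2; n=4 → 3; n=5 → 4; n=6 → 5; n=7 → 6.
Orbitals: 1 + 2 + 3 + 4 + 5 + 6 = 21. Including both spin states (ms = ±1/2) gives 2 × 21 = 42 states.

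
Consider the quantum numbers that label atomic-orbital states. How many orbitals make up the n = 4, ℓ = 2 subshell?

A subshell has 2ℓ+1 orbitals; with ℓ = 2, that's 5.

5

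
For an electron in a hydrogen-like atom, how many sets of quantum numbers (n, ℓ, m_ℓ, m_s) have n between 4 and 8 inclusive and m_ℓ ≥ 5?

20

Work shell by shell — for each n, count the (ℓ, m_ℓ) pairs that satisfy m_ℓ ≥ 5:
n=6 → 1; n=7 → 3; n=8 → 6.
Orbitals: 1 + 3 + 6 = 10. Including both spin states (m_s = ±1/2) gives 2 × 10 = 20 states.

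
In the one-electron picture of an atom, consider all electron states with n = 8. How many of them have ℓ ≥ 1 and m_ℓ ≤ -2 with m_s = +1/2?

21

With n = 8 the allowed ℓ are 0, 1, …, 7.
The (ℓ, m_ℓ) pairs meeting ℓ ≥ 1 and m_ℓ ≤ -2 give: ℓ=2 → 1; ℓ=3 → 2; ℓ=4 → 3; ℓ=5 → 4; ℓ=6 → 5; ℓ=7 → 6.
Orbitals: 1 + 2 + 3 + 4 + 5 + 6 = 21. With m_s fixed to a single value there is one state per orbital, giving 21 states.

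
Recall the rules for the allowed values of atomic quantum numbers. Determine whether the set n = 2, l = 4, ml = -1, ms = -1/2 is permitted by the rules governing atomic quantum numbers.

The orbital quantum number must satisfy 0 ≤ l ≤ n−1. With n = 2 the allowed l values are 0, 1, so l = 4 is out of range.

Not allowed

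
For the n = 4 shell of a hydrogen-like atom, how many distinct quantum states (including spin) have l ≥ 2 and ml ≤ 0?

14

The n = 4 shell has l = 0 through 3; check each.
Per l-value: l=2 → 3; l=3 → 4.
Orbitals: 3 + 4 = 7. Each orbital carries two spin states, so 7 × 2 = 14 states.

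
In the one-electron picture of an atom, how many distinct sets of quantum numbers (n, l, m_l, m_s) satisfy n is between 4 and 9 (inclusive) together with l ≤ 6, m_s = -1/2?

Work shell by shell — for each n, count the (l, m_l) pairs that satisfy l ≤ 6:
n=4 → 16; n=5 → 25; n=6 → 36; n=7 → 49; n=8 → 49; n=9 → 49.
Orbitals: 16 + 25 + 36 + 49 + 49 + 49 = 224. With m_s fixed to -1/2 there is one state per orbital, so 224 states.

224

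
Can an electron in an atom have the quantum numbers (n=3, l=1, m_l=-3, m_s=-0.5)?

The magnetic quantum number must satisfy −l ≤ m_l ≤ l. With l = 1, m_l can only be -1, 0, 1, so m_l = -3 is forbidden.

No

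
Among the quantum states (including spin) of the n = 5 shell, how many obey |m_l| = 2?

Orbitals with |m_l| = 2, by l: l=2 → 2; l=3 → 2; l=4 → 2.
Orbitals: 2 + 2 + 2 = 6. Each orbital carries two spin states, so 6 × 2 = 12 states.

12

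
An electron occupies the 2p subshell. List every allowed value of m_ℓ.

-1, 0, 1

The 2p subshell has ℓ = 1, and m_ℓ takes every integer from −ℓ to +ℓ. With ℓ = 1 that gives the 3 values -1, 0, 1.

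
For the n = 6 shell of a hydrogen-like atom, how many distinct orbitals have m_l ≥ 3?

6

Go through l = 0, …, 5 (the values permitted for n = 6).
The (l, m_l) pairs meeting m_l ≥ 3 give: l=3 → 1; l=4 → 2; l=5 → 3.
Total orbitals: 1 + 2 + 3 = 6.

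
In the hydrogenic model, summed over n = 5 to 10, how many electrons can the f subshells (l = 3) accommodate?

84

An f subshell (l = 3) exists for every n ≥ 4, so shells n = 5, 6, 7, 8, 9, 10 each contribute one — 6 subshells.
Since each f subshell holds 2(2·3+1) = 14 electrons, the total is 6 × 14 = 84.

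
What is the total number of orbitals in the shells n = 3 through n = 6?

Shell n has n² orbitals: 3²=9 + 4²=16 + 5²=25 + 6²=36 = 86 orbitals.

86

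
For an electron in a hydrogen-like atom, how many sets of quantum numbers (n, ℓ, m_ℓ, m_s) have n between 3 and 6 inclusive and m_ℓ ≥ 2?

40

For each n in the range, tally the orbitals obeying m_ℓ ≥ 2:
n=3 → 1; n=4 → 3; n=5 → 6; n=6 → 10.
Orbitals: 1 + 3 + 6 + 10 = 20. Including both spin states (m_s = ±1/2) gives 2 × 20 = 40 states.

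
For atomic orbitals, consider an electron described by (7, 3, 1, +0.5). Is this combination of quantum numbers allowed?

n = 7 is a positive integer. l = 3 satisfies 0 ≤ l ≤ n−1 = 6. ml = 1 lies in the range −l … +l (here −3 … 3). ms = +1/2 is one of ±1/2.
All four constraints are satisfied.

Valid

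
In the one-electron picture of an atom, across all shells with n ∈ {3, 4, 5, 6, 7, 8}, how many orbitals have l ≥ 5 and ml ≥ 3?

Go shell by shell, enumerating (l, ml) with l ≥ 5 and ml ≥ 3:
n=6 → 3; n=7 → 7; n=8 → 12.
Total orbitals: 3 + 7 + 12 = 22.

22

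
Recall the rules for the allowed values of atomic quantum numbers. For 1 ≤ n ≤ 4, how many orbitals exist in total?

30

Total orbitals = 1² + 2² + 3² + 4² = 30.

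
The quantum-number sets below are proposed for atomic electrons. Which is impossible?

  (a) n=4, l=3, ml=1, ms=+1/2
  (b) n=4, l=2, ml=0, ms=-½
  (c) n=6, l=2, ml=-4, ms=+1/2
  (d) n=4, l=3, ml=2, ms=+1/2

(c) has |ml| = 4 > l = 2, violating −l ≤ ml ≤ l.
The remaining sets (a), (b), (d) satisfy all four rules.

(c)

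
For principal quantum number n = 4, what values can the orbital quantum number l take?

0, 1, 2, 3

l is an integer with 0 ≤ l ≤ n−1, so for n = 4: l = 0, 1, 2, 3.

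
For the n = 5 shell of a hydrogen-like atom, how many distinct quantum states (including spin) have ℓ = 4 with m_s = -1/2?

Contributions: ℓ=4 → 9.
Orbitals: 9. With m_s fixed to a single value there is one state per orbital, giving 9 states.

9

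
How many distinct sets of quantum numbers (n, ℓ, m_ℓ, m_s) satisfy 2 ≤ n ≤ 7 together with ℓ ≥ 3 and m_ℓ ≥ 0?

Treat each shell separately and count matching orbitals:
n=4 → 4; n=5 → 9; n=6 → 15; n=7 → 22.
Orbitals: 4 + 9 + 15 + 22 = 50. Including both spin states (m_s = ±1/2) gives 2 × 50 = 100 states.

100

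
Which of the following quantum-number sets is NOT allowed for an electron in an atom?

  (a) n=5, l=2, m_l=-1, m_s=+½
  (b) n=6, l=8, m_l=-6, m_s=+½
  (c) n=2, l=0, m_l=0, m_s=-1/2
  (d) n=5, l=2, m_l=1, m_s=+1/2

(b) has l = 8 ≥ n = 6, violating 0 ≤ l ≤ n−1.
The remaining sets (a), (c), (d) satisfy all four rules.

(b)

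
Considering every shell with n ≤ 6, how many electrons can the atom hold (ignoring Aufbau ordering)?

Total orbitals = 1² + 2² + 3² + 4² + 5² + 6² = 91. Doubling for spin gives 182 electrons.

182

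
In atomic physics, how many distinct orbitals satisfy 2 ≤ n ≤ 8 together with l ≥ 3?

Treat each shell separately and count matching orbitals:
n=4 → 7; n=5 → 16; n=6 → 27; n=7 → 40; n=8 → 55.
Total orbitals: 7 + 16 + 27 + 40 + 55 = 145.

145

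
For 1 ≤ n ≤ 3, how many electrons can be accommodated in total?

Total orbitals = 1² + 2² + 3² = 14. Doubling for spin gives 28 electrons.

28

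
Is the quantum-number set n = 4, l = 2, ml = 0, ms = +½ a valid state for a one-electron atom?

Yes

n = 4 is a positive integer. l = 2 satisfies 0 ≤ l ≤ n−1 = 3. ml = 0 lies in the range −l … +l (here −2 … 2). ms = +1/2 is one of ±1/2.
All four constraints are satisfied.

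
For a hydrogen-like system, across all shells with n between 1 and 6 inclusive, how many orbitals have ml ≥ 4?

For each n in the range, tally the orbitals obeying ml ≥ 4:
n=5 → 1; n=6 → 3.
Total orbitals: 1 + 3 = 4.

4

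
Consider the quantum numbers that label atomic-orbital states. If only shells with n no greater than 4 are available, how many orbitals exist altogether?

Total orbitals = 1² + 2² + 3² + 4² = 30.

30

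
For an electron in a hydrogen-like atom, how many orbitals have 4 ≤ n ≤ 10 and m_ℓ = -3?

28

Count contributing orbitals for each principal shell:
n=4 → 1; n=5 → 2; n=6 → 3; n=7 → 4; n=8 → 5; n=9 → 6; n=10 → 7.
Total orbitals: 1 + 2 + 3 + 4 + 5 + 6 + 7 = 28.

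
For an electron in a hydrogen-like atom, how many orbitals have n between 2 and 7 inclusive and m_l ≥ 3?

20

Go shell by shell, enumerating (l, m_l) with m_l ≥ 3:
n=4 → 1; n=5 → 3; n=6 → 6; n=7 → 10.
Total orbitals: 1 + 3 + 6 + 10 = 20.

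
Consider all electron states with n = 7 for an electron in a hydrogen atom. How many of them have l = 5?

The n = 7 shell has l = 0 through 6; check each.
The (l, m_l) pairs meeting l = 5 give: l=5 → 11.
Orbitals: 11. Each orbital carries two spin states, so 11 × 2 = 22 states.

22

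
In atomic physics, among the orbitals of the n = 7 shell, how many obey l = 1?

3

Go through l = 0, …, 6 (the values permitted for n = 7).
The (l, m_l) pairs meeting l = 1 give: l=1 → 3.
Total orbitals: 3.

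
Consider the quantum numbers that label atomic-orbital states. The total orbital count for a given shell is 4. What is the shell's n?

n² = 4 ⇒ n = 2.

n = 2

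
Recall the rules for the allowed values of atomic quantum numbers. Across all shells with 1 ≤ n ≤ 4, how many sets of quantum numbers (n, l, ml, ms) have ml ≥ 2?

8

For each n in the range, tally the orbitals obeying ml ≥ 2:
n=3 → 1; n=4 → 3.
Orbitals: 1 + 3 = 4. Including both spin states (ms = ±1/2) gives 2 × 4 = 8 states.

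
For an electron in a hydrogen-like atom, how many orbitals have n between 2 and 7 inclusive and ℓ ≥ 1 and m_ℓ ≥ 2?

Treat each shell separately and count matching orbitals:
n=3 → 1; n=4 → 3; n=5 → 6; n=6 → 10; n=7 → 15.
Total orbitals: 1 + 3 + 6 + 10 + 15 = 35.

35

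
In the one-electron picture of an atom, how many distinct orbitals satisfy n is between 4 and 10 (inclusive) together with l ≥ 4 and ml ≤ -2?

98

For each n in the range, tally the orbitals obeying l ≥ 4 and ml ≤ -2:
n=5 → 3; n=6 → 7; n=7 → 12; n=8 → 18; n=9 → 25; n=10 → 33.
Total orbitals: 3 + 7 + 12 + 18 + 25 + 33 = 98.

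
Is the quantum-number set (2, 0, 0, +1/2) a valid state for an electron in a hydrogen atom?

n = 2 is a positive integer. l = 0 satisfies 0 ≤ l ≤ n−1 = 1. ml = 0 lies in the range −l … +l (here 0). ms = +1/2 is one of ±1/2.
All four constraints are satisfied.

Allowed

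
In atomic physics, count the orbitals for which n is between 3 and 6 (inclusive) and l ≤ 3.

57

For each n in the range, tally the orbitals obeying l ≤ 3:
n=3 → 9; n=4 → 16; n=5 → 16; n=6 → 16.
Total orbitals: 9 + 16 + 16 + 16 = 57.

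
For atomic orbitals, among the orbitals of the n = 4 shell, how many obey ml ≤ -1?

6

The (l, ml) pairs meeting ml ≤ -1 give: l=1 → 1; l=2 → 2; l=3 → 3.
Total orbitals: 1 + 2 + 3 = 6.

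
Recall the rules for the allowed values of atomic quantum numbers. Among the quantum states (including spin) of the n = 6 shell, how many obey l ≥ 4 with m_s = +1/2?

20

Go through l = 0, …, 5 (the values permitted for n = 6).
Orbitals with l ≥ 4, by l: l=4 → 9; l=5 → 11.
Orbitals: 9 + 11 = 20. With m_s fixed to a single value there is one state per orbital, giving 20 states.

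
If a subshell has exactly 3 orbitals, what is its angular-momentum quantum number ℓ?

ℓ = 1 (p)

2ℓ+1 = 3 gives ℓ = 1.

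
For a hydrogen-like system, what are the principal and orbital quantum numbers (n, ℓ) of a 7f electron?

n = 7, ℓ = 3

The leading integer gives n = 7; the letter 'f' means ℓ = 3.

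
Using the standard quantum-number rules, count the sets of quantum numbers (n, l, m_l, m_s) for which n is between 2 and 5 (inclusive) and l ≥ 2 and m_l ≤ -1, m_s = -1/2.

16

Go shell by shell, enumerating (l, m_l) with l ≥ 2 and m_l ≤ -1:
n=3 → 2; n=4 → 5; n=5 → 9.
Orbitals: 2 + 5 + 9 = 16. With m_s fixed to -1/2 there is one state per orbital, so 16 states.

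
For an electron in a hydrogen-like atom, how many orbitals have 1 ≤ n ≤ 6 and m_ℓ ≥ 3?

10

Go shell by shell, enumerating (ℓ, m_ℓ) with m_ℓ ≥ 3:
n=4 → 1; n=5 → 3; n=6 → 6.
Total orbitals: 1 + 3 + 6 = 10.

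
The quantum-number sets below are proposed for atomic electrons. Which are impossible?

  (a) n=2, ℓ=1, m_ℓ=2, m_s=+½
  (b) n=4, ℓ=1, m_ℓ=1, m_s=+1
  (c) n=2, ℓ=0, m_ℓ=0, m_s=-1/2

(a) and (b)

(a) has |m_ℓ| = 2 > ℓ = 1, violating −ℓ ≤ m_ℓ ≤ ℓ.
(b) has m_s = +1, but an electron's spin must be ±1/2.
The remaining set (c) satisfies all four rules.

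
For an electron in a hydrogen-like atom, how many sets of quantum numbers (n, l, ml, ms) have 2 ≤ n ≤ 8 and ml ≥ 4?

40

Go shell by shell, enumerating (l, ml) with ml ≥ 4:
n=5 → 1; n=6 → 3; n=7 → 6; n=8 → 10.
Orbitals: 1 + 3 + 6 + 10 = 20. Including both spin states (ms = ±1/2) gives 2 × 20 = 40 states.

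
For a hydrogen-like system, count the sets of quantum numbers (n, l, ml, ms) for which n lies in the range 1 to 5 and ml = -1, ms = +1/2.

Count contributing orbitals for each principal shell:
n=2 → 1; n=3 → 2; n=4 → 3; n=5 → 4.
Orbitals: 1 + 2 + 3 + 4 = 10. With ms fixed to +1/2 there is one state per orbital, so 10 states.

10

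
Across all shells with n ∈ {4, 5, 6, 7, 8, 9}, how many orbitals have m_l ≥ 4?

35

Work shell by shell — for each n, count the (l, m_l) pairs that satisfy m_l ≥ 4:
n=5 → 1; n=6 → 3; n=7 → 6; n=8 → 10; n=9 → 15.
Total orbitals: 1 + 3 + 6 + 10 + 15 = 35.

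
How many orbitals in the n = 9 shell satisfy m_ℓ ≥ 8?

1

With n = 9 the allowed ℓ are 0, 1, …, 8.
Per ℓ-value: ℓ=8 → 1.
Total orbitals: 1.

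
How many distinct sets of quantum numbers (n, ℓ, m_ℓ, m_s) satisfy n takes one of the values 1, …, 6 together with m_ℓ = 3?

12

Treat each shell separately and count matching orbitals:
n=4 → 1; n=5 → 2; n=6 → 3.
Orbitals: 1 + 2 + 3 = 6. Including both spin states (m_s = ±1/2) gives 2 × 6 = 12 states.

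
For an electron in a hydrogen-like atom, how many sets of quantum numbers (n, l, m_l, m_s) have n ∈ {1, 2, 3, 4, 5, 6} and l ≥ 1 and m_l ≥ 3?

Count contributing orbitals for each principal shell:
n=4 → 1; n=5 → 3; n=6 → 6.
Orbitals: 1 + 3 + 6 = 10. Including both spin states (m_s = ±1/2) gives 2 × 10 = 20 states.

20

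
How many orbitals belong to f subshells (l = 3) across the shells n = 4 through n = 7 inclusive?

28

An f subshell (l = 3) exists for every n ≥ 4, so shells n = 4, 5, 6, 7 each contribute one — 4 subshells.
Since each f subshell has 2·3+1 = 7 orbitals, the total is 4 × 7 = 28.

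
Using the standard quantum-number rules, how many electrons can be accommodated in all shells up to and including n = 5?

110

Total orbitals = 1² + 2² + 3² + 4² + 5² = 55. Doubling for spin gives 110 electrons.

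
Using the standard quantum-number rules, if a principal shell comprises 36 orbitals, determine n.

n = 6

n² = 36 ⇒ n = 6.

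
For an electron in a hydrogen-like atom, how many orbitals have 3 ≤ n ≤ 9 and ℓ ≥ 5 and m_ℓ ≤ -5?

20

Per-shell orbital counts meeting the constraint:
n=6 → 1; n=7 → 3; n=8 → 6; n=9 → 10.
Total orbitals: 1 + 3 + 6 + 10 = 20.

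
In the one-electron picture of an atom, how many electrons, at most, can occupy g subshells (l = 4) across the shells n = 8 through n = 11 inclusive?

A g subshell (l = 4) exists for every n ≥ 5, so shells n = 8, 9, 10, 11 each contribute one — 4 subshells.
Since each g subshell holds 2(2·4+1) = 18 electrons, the total is 4 × 18 = 72.

72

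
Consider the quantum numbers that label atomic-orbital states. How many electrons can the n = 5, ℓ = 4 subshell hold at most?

A subshell with ℓ = 4 has 2ℓ+1 = 9 orbitals, each holding 2 electrons (spin ±1/2), so 9 × 2 = 18.

18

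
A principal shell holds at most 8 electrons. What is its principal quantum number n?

n = 2

2n² = 8 ⇒ n² = 4 ⇒ n = 2.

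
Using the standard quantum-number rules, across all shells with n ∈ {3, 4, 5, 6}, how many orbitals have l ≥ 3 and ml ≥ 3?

10

For each n in the range, tally the orbitals obeying l ≥ 3 and ml ≥ 3:
n=4 → 1; n=5 → 3; n=6 → 6.
Total orbitals: 1 + 3 + 6 = 10.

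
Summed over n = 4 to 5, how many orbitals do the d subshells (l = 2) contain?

A d subshell (l = 2) exists for every n ≥ 3, so shells n = 4, 5 each contribute one — 2 subshells.
Since each d subshell has 2·2+1 = 5 orbitals, the total is 2 × 5 = 10.

10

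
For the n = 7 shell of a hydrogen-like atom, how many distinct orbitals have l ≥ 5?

24

The (l, m_l) pairs meeting l ≥ 5 give: l=5 → 11; l=6 → 13.
Total orbitals: 11 + 13 = 24.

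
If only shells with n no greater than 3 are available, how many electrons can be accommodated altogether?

Total orbitals = 1² + 2² + 3² = 14. Doubling for spin gives 28 electrons.

28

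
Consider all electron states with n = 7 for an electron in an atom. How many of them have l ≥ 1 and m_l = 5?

The n = 7 shell has l = 0 through 6; check each.
The (l, m_l) pairs meeting l ≥ 1 and m_l = 5 give: l=5 → 1; l=6 → 1.
Orbitals: 1 + 1 = 2. Each orbital carries two spin states, so 2 × 2 = 4 states.

4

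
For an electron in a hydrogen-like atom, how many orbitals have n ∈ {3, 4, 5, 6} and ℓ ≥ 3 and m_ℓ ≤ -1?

Work shell by shell — for each n, count the (ℓ, m_ℓ) pairs that satisfy ℓ ≥ 3 and m_ℓ ≤ -1:
n=4 → 3; n=5 → 7; n=6 → 12.
Total orbitals: 3 + 7 + 12 = 22.

22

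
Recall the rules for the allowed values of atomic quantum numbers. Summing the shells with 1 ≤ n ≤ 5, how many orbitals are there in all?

55

Shell n has n² orbitals: 1²=1 + 2²=4 + 3²=9 + 4²=16 + 5²=25 = 55 orbitals.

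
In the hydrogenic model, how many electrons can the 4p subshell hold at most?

6

A subshell with l = 1 has 2l+1 = 3 orbitals, each holding 2 electrons (spin ±1/2), so 3 × 2 = 6.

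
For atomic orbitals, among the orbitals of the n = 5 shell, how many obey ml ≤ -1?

The (l, ml) pairs meeting ml ≤ -1 give: l=1 → 1; l=2 → 2; l=3 → 3; l=4 → 4.
Total orbitals: 1 + 2 + 3 + 4 = 10.

10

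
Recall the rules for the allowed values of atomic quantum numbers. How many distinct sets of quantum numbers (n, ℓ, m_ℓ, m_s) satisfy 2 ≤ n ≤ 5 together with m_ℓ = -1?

20

Per-shell orbital counts meeting the constraint:
n=2 → 1; n=3 → 2; n=4 → 3; n=5 → 4.
Orbitals: 1 + 2 + 3 + 4 = 10. Including both spin states (m_s = ±1/2) gives 2 × 10 = 20 states.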